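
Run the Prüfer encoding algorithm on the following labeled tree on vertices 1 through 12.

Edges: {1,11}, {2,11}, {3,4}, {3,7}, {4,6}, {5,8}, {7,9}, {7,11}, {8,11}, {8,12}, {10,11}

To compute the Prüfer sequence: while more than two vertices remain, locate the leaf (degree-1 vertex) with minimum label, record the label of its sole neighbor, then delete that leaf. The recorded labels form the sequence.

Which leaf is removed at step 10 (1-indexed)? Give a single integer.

Step 1: current leaves = {1,2,5,6,9,10,12}. Remove leaf 1 (neighbor: 11).
Step 2: current leaves = {2,5,6,9,10,12}. Remove leaf 2 (neighbor: 11).
Step 3: current leaves = {5,6,9,10,12}. Remove leaf 5 (neighbor: 8).
Step 4: current leaves = {6,9,10,12}. Remove leaf 6 (neighbor: 4).
Step 5: current leaves = {4,9,10,12}. Remove leaf 4 (neighbor: 3).
Step 6: current leaves = {3,9,10,12}. Remove leaf 3 (neighbor: 7).
Step 7: current leaves = {9,10,12}. Remove leaf 9 (neighbor: 7).
Step 8: current leaves = {7,10,12}. Remove leaf 7 (neighbor: 11).
Step 9: current leaves = {10,12}. Remove leaf 10 (neighbor: 11).
Step 10: current leaves = {11,12}. Remove leaf 11 (neighbor: 8).

Answer: 11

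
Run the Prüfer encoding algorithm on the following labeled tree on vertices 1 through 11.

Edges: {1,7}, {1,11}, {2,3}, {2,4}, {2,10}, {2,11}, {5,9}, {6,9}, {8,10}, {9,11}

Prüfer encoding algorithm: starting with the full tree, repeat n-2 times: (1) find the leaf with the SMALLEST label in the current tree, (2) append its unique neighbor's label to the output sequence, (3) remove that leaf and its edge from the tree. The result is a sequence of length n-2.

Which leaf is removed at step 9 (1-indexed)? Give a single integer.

Answer: 10

Derivation:
Step 1: current leaves = {3,4,5,6,7,8}. Remove leaf 3 (neighbor: 2).
Step 2: current leaves = {4,5,6,7,8}. Remove leaf 4 (neighbor: 2).
Step 3: current leaves = {5,6,7,8}. Remove leaf 5 (neighbor: 9).
Step 4: current leaves = {6,7,8}. Remove leaf 6 (neighbor: 9).
Step 5: current leaves = {7,8,9}. Remove leaf 7 (neighbor: 1).
Step 6: current leaves = {1,8,9}. Remove leaf 1 (neighbor: 11).
Step 7: current leaves = {8,9}. Remove leaf 8 (neighbor: 10).
Step 8: current leaves = {9,10}. Remove leaf 9 (neighbor: 11).
Step 9: current leaves = {10,11}. Remove leaf 10 (neighbor: 2).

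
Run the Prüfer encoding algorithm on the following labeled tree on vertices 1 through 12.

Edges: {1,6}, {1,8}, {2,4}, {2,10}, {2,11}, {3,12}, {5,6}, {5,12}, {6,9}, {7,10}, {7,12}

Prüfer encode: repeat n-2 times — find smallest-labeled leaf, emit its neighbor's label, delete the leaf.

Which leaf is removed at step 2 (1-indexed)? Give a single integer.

Answer: 4

Derivation:
Step 1: current leaves = {3,4,8,9,11}. Remove leaf 3 (neighbor: 12).
Step 2: current leaves = {4,8,9,11}. Remove leaf 4 (neighbor: 2).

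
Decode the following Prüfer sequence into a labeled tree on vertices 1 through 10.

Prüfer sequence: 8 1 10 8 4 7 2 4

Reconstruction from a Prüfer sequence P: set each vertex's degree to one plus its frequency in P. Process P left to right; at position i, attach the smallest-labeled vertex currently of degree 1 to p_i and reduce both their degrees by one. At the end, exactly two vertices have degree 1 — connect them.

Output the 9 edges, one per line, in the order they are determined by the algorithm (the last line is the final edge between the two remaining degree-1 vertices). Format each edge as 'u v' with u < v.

Answer: 3 8
1 5
1 10
6 8
4 8
7 9
2 7
2 4
4 10

Derivation:
Initial degrees: {1:2, 2:2, 3:1, 4:3, 5:1, 6:1, 7:2, 8:3, 9:1, 10:2}
Step 1: smallest deg-1 vertex = 3, p_1 = 8. Add edge {3,8}. Now deg[3]=0, deg[8]=2.
Step 2: smallest deg-1 vertex = 5, p_2 = 1. Add edge {1,5}. Now deg[5]=0, deg[1]=1.
Step 3: smallest deg-1 vertex = 1, p_3 = 10. Add edge {1,10}. Now deg[1]=0, deg[10]=1.
Step 4: smallest deg-1 vertex = 6, p_4 = 8. Add edge {6,8}. Now deg[6]=0, deg[8]=1.
Step 5: smallest deg-1 vertex = 8, p_5 = 4. Add edge {4,8}. Now deg[8]=0, deg[4]=2.
Step 6: smallest deg-1 vertex = 9, p_6 = 7. Add edge {7,9}. Now deg[9]=0, deg[7]=1.
Step 7: smallest deg-1 vertex = 7, p_7 = 2. Add edge {2,7}. Now deg[7]=0, deg[2]=1.
Step 8: smallest deg-1 vertex = 2, p_8 = 4. Add edge {2,4}. Now deg[2]=0, deg[4]=1.
Final: two remaining deg-1 vertices are 4, 10. Add edge {4,10}.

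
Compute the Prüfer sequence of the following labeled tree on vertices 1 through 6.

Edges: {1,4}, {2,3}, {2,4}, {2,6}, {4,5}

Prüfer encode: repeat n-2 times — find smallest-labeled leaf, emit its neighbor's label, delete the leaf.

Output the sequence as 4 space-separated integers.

Step 1: leaves = {1,3,5,6}. Remove smallest leaf 1, emit neighbor 4.
Step 2: leaves = {3,5,6}. Remove smallest leaf 3, emit neighbor 2.
Step 3: leaves = {5,6}. Remove smallest leaf 5, emit neighbor 4.
Step 4: leaves = {4,6}. Remove smallest leaf 4, emit neighbor 2.
Done: 2 vertices remain (2, 6). Sequence = [4 2 4 2]

Answer: 4 2 4 2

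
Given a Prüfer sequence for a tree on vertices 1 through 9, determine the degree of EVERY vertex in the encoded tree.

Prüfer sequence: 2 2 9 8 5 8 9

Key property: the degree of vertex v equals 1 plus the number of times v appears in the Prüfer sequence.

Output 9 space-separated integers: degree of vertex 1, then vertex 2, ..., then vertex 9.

p_1 = 2: count[2] becomes 1
p_2 = 2: count[2] becomes 2
p_3 = 9: count[9] becomes 1
p_4 = 8: count[8] becomes 1
p_5 = 5: count[5] becomes 1
p_6 = 8: count[8] becomes 2
p_7 = 9: count[9] becomes 2
Degrees (1 + count): deg[1]=1+0=1, deg[2]=1+2=3, deg[3]=1+0=1, deg[4]=1+0=1, deg[5]=1+1=2, deg[6]=1+0=1, deg[7]=1+0=1, deg[8]=1+2=3, deg[9]=1+2=3

Answer: 1 3 1 1 2 1 1 3 3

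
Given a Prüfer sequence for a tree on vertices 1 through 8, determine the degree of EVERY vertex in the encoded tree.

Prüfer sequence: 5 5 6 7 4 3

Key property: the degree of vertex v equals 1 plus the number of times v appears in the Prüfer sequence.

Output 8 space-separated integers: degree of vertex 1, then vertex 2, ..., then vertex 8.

p_1 = 5: count[5] becomes 1
p_2 = 5: count[5] becomes 2
p_3 = 6: count[6] becomes 1
p_4 = 7: count[7] becomes 1
p_5 = 4: count[4] becomes 1
p_6 = 3: count[3] becomes 1
Degrees (1 + count): deg[1]=1+0=1, deg[2]=1+0=1, deg[3]=1+1=2, deg[4]=1+1=2, deg[5]=1+2=3, deg[6]=1+1=2, deg[7]=1+1=2, deg[8]=1+0=1

Answer: 1 1 2 2 3 2 2 1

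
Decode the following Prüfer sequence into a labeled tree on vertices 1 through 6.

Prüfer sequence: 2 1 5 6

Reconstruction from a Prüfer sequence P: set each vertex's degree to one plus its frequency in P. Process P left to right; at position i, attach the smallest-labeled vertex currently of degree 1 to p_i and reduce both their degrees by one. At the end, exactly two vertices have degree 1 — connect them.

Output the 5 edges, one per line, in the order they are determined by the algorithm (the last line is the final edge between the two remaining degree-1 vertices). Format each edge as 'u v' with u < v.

Answer: 2 3
1 2
1 5
4 6
5 6

Derivation:
Initial degrees: {1:2, 2:2, 3:1, 4:1, 5:2, 6:2}
Step 1: smallest deg-1 vertex = 3, p_1 = 2. Add edge {2,3}. Now deg[3]=0, deg[2]=1.
Step 2: smallest deg-1 vertex = 2, p_2 = 1. Add edge {1,2}. Now deg[2]=0, deg[1]=1.
Step 3: smallest deg-1 vertex = 1, p_3 = 5. Add edge {1,5}. Now deg[1]=0, deg[5]=1.
Step 4: smallest deg-1 vertex = 4, p_4 = 6. Add edge {4,6}. Now deg[4]=0, deg[6]=1.
Final: two remaining deg-1 vertices are 5, 6. Add edge {5,6}.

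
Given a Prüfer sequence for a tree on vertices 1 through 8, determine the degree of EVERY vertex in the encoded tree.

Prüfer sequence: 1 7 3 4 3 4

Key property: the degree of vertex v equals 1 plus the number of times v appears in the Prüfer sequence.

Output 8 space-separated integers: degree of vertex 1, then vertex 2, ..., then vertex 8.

Answer: 2 1 3 3 1 1 2 1

Derivation:
p_1 = 1: count[1] becomes 1
p_2 = 7: count[7] becomes 1
p_3 = 3: count[3] becomes 1
p_4 = 4: count[4] becomes 1
p_5 = 3: count[3] becomes 2
p_6 = 4: count[4] becomes 2
Degrees (1 + count): deg[1]=1+1=2, deg[2]=1+0=1, deg[3]=1+2=3, deg[4]=1+2=3, deg[5]=1+0=1, deg[6]=1+0=1, deg[7]=1+1=2, deg[8]=1+0=1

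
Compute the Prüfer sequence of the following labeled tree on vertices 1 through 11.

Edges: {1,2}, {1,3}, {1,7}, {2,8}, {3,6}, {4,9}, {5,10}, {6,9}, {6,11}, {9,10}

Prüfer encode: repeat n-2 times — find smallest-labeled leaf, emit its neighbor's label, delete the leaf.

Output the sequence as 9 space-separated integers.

Answer: 9 10 1 2 1 3 6 9 6

Derivation:
Step 1: leaves = {4,5,7,8,11}. Remove smallest leaf 4, emit neighbor 9.
Step 2: leaves = {5,7,8,11}. Remove smallest leaf 5, emit neighbor 10.
Step 3: leaves = {7,8,10,11}. Remove smallest leaf 7, emit neighbor 1.
Step 4: leaves = {8,10,11}. Remove smallest leaf 8, emit neighbor 2.
Step 5: leaves = {2,10,11}. Remove smallest leaf 2, emit neighbor 1.
Step 6: leaves = {1,10,11}. Remove smallest leaf 1, emit neighbor 3.
Step 7: leaves = {3,10,11}. Remove smallest leaf 3, emit neighbor 6.
Step 8: leaves = {10,11}. Remove smallest leaf 10, emit neighbor 9.
Step 9: leaves = {9,11}. Remove smallest leaf 9, emit neighbor 6.
Done: 2 vertices remain (6, 11). Sequence = [9 10 1 2 1 3 6 9 6]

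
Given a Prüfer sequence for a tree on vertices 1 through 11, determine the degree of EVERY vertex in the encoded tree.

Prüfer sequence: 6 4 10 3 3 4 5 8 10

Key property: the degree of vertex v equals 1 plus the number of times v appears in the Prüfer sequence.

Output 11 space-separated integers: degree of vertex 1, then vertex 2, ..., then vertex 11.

Answer: 1 1 3 3 2 2 1 2 1 3 1

Derivation:
p_1 = 6: count[6] becomes 1
p_2 = 4: count[4] becomes 1
p_3 = 10: count[10] becomes 1
p_4 = 3: count[3] becomes 1
p_5 = 3: count[3] becomes 2
p_6 = 4: count[4] becomes 2
p_7 = 5: count[5] becomes 1
p_8 = 8: count[8] becomes 1
p_9 = 10: count[10] becomes 2
Degrees (1 + count): deg[1]=1+0=1, deg[2]=1+0=1, deg[3]=1+2=3, deg[4]=1+2=3, deg[5]=1+1=2, deg[6]=1+1=2, deg[7]=1+0=1, deg[8]=1+1=2, deg[9]=1+0=1, deg[10]=1+2=3, deg[11]=1+0=1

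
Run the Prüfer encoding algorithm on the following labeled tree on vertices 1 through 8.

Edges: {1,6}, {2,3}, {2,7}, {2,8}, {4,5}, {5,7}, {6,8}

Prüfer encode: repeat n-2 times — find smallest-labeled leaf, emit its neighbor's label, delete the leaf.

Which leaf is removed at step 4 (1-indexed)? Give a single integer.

Step 1: current leaves = {1,3,4}. Remove leaf 1 (neighbor: 6).
Step 2: current leaves = {3,4,6}. Remove leaf 3 (neighbor: 2).
Step 3: current leaves = {4,6}. Remove leaf 4 (neighbor: 5).
Step 4: current leaves = {5,6}. Remove leaf 5 (neighbor: 7).

Answer: 5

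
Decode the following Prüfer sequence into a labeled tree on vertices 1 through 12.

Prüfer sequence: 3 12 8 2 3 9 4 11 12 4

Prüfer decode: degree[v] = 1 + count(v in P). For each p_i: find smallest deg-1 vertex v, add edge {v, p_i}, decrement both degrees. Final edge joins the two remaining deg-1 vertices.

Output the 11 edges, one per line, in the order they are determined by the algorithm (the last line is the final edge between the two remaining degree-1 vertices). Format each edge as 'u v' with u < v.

Initial degrees: {1:1, 2:2, 3:3, 4:3, 5:1, 6:1, 7:1, 8:2, 9:2, 10:1, 11:2, 12:3}
Step 1: smallest deg-1 vertex = 1, p_1 = 3. Add edge {1,3}. Now deg[1]=0, deg[3]=2.
Step 2: smallest deg-1 vertex = 5, p_2 = 12. Add edge {5,12}. Now deg[5]=0, deg[12]=2.
Step 3: smallest deg-1 vertex = 6, p_3 = 8. Add edge {6,8}. Now deg[6]=0, deg[8]=1.
Step 4: smallest deg-1 vertex = 7, p_4 = 2. Add edge {2,7}. Now deg[7]=0, deg[2]=1.
Step 5: smallest deg-1 vertex = 2, p_5 = 3. Add edge {2,3}. Now deg[2]=0, deg[3]=1.
Step 6: smallest deg-1 vertex = 3, p_6 = 9. Add edge {3,9}. Now deg[3]=0, deg[9]=1.
Step 7: smallest deg-1 vertex = 8, p_7 = 4. Add edge {4,8}. Now deg[8]=0, deg[4]=2.
Step 8: smallest deg-1 vertex = 9, p_8 = 11. Add edge {9,11}. Now deg[9]=0, deg[11]=1.
Step 9: smallest deg-1 vertex = 10, p_9 = 12. Add edge {10,12}. Now deg[10]=0, deg[12]=1.
Step 10: smallest deg-1 vertex = 11, p_10 = 4. Add edge {4,11}. Now deg[11]=0, deg[4]=1.
Final: two remaining deg-1 vertices are 4, 12. Add edge {4,12}.

Answer: 1 3
5 12
6 8
2 7
2 3
3 9
4 8
9 11
10 12
4 11
4 12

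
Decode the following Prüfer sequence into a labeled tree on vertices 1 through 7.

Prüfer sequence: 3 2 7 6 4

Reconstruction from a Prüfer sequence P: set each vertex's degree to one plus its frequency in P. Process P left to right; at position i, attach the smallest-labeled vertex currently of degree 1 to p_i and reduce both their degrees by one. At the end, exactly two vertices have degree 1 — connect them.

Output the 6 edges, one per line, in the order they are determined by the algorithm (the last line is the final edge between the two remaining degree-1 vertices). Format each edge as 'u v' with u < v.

Initial degrees: {1:1, 2:2, 3:2, 4:2, 5:1, 6:2, 7:2}
Step 1: smallest deg-1 vertex = 1, p_1 = 3. Add edge {1,3}. Now deg[1]=0, deg[3]=1.
Step 2: smallest deg-1 vertex = 3, p_2 = 2. Add edge {2,3}. Now deg[3]=0, deg[2]=1.
Step 3: smallest deg-1 vertex = 2, p_3 = 7. Add edge {2,7}. Now deg[2]=0, deg[7]=1.
Step 4: smallest deg-1 vertex = 5, p_4 = 6. Add edge {5,6}. Now deg[5]=0, deg[6]=1.
Step 5: smallest deg-1 vertex = 6, p_5 = 4. Add edge {4,6}. Now deg[6]=0, deg[4]=1.
Final: two remaining deg-1 vertices are 4, 7. Add edge {4,7}.

Answer: 1 3
2 3
2 7
5 6
4 6
4 7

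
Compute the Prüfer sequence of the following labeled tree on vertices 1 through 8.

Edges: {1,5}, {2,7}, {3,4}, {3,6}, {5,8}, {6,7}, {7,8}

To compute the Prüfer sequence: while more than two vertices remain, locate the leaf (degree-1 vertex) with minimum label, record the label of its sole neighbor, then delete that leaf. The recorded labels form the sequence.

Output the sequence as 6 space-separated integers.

Step 1: leaves = {1,2,4}. Remove smallest leaf 1, emit neighbor 5.
Step 2: leaves = {2,4,5}. Remove smallest leaf 2, emit neighbor 7.
Step 3: leaves = {4,5}. Remove smallest leaf 4, emit neighbor 3.
Step 4: leaves = {3,5}. Remove smallest leaf 3, emit neighbor 6.
Step 5: leaves = {5,6}. Remove smallest leaf 5, emit neighbor 8.
Step 6: leaves = {6,8}. Remove smallest leaf 6, emit neighbor 7.
Done: 2 vertices remain (7, 8). Sequence = [5 7 3 6 8 7]

Answer: 5 7 3 6 8 7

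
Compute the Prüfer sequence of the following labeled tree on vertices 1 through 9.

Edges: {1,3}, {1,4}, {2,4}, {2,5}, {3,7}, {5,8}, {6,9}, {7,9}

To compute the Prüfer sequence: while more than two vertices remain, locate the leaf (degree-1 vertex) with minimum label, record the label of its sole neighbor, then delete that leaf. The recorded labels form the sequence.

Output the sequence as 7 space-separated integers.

Answer: 9 5 2 4 1 3 7

Derivation:
Step 1: leaves = {6,8}. Remove smallest leaf 6, emit neighbor 9.
Step 2: leaves = {8,9}. Remove smallest leaf 8, emit neighbor 5.
Step 3: leaves = {5,9}. Remove smallest leaf 5, emit neighbor 2.
Step 4: leaves = {2,9}. Remove smallest leaf 2, emit neighbor 4.
Step 5: leaves = {4,9}. Remove smallest leaf 4, emit neighbor 1.
Step 6: leaves = {1,9}. Remove smallest leaf 1, emit neighbor 3.
Step 7: leaves = {3,9}. Remove smallest leaf 3, emit neighbor 7.
Done: 2 vertices remain (7, 9). Sequence = [9 5 2 4 1 3 7]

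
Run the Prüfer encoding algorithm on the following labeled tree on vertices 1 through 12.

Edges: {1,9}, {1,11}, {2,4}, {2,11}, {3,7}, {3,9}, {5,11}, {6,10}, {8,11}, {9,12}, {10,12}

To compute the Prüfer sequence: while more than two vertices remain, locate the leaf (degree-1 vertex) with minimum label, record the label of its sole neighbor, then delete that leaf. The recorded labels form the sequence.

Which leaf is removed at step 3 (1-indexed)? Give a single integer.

Step 1: current leaves = {4,5,6,7,8}. Remove leaf 4 (neighbor: 2).
Step 2: current leaves = {2,5,6,7,8}. Remove leaf 2 (neighbor: 11).
Step 3: current leaves = {5,6,7,8}. Remove leaf 5 (neighbor: 11).

Answer: 5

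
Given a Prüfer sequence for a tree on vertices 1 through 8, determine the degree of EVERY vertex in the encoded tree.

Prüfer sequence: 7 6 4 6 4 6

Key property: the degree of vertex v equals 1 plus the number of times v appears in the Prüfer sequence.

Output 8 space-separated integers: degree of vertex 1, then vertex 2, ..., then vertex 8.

Answer: 1 1 1 3 1 4 2 1

Derivation:
p_1 = 7: count[7] becomes 1
p_2 = 6: count[6] becomes 1
p_3 = 4: count[4] becomes 1
p_4 = 6: count[6] becomes 2
p_5 = 4: count[4] becomes 2
p_6 = 6: count[6] becomes 3
Degrees (1 + count): deg[1]=1+0=1, deg[2]=1+0=1, deg[3]=1+0=1, deg[4]=1+2=3, deg[5]=1+0=1, deg[6]=1+3=4, deg[7]=1+1=2, deg[8]=1+0=1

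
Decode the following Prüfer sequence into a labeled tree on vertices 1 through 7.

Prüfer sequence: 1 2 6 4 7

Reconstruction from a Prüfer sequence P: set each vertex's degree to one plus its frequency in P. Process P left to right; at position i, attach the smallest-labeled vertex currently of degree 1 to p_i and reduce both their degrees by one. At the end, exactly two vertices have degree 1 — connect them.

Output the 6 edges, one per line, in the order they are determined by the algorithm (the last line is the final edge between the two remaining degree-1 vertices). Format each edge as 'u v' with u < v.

Initial degrees: {1:2, 2:2, 3:1, 4:2, 5:1, 6:2, 7:2}
Step 1: smallest deg-1 vertex = 3, p_1 = 1. Add edge {1,3}. Now deg[3]=0, deg[1]=1.
Step 2: smallest deg-1 vertex = 1, p_2 = 2. Add edge {1,2}. Now deg[1]=0, deg[2]=1.
Step 3: smallest deg-1 vertex = 2, p_3 = 6. Add edge {2,6}. Now deg[2]=0, deg[6]=1.
Step 4: smallest deg-1 vertex = 5, p_4 = 4. Add edge {4,5}. Now deg[5]=0, deg[4]=1.
Step 5: smallest deg-1 vertex = 4, p_5 = 7. Add edge {4,7}. Now deg[4]=0, deg[7]=1.
Final: two remaining deg-1 vertices are 6, 7. Add edge {6,7}.

Answer: 1 3
1 2
2 6
4 5
4 7
6 7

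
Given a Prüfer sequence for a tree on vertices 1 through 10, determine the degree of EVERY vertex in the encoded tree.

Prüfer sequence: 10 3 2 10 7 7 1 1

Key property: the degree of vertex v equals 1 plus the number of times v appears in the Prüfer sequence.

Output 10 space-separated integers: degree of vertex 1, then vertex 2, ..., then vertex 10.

Answer: 3 2 2 1 1 1 3 1 1 3

Derivation:
p_1 = 10: count[10] becomes 1
p_2 = 3: count[3] becomes 1
p_3 = 2: count[2] becomes 1
p_4 = 10: count[10] becomes 2
p_5 = 7: count[7] becomes 1
p_6 = 7: count[7] becomes 2
p_7 = 1: count[1] becomes 1
p_8 = 1: count[1] becomes 2
Degrees (1 + count): deg[1]=1+2=3, deg[2]=1+1=2, deg[3]=1+1=2, deg[4]=1+0=1, deg[5]=1+0=1, deg[6]=1+0=1, deg[7]=1+2=3, deg[8]=1+0=1, deg[9]=1+0=1, deg[10]=1+2=3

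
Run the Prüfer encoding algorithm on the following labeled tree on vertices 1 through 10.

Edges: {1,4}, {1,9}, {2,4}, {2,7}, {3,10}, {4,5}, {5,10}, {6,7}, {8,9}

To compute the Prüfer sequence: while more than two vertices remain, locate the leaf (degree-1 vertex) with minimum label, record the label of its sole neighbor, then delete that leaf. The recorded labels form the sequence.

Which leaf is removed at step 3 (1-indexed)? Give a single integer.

Answer: 7

Derivation:
Step 1: current leaves = {3,6,8}. Remove leaf 3 (neighbor: 10).
Step 2: current leaves = {6,8,10}. Remove leaf 6 (neighbor: 7).
Step 3: current leaves = {7,8,10}. Remove leaf 7 (neighbor: 2).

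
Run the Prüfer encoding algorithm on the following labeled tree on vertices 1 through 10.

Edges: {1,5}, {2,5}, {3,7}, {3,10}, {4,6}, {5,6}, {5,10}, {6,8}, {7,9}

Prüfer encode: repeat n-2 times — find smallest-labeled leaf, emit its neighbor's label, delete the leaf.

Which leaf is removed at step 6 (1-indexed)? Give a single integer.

Answer: 5

Derivation:
Step 1: current leaves = {1,2,4,8,9}. Remove leaf 1 (neighbor: 5).
Step 2: current leaves = {2,4,8,9}. Remove leaf 2 (neighbor: 5).
Step 3: current leaves = {4,8,9}. Remove leaf 4 (neighbor: 6).
Step 4: current leaves = {8,9}. Remove leaf 8 (neighbor: 6).
Step 5: current leaves = {6,9}. Remove leaf 6 (neighbor: 5).
Step 6: current leaves = {5,9}. Remove leaf 5 (neighbor: 10).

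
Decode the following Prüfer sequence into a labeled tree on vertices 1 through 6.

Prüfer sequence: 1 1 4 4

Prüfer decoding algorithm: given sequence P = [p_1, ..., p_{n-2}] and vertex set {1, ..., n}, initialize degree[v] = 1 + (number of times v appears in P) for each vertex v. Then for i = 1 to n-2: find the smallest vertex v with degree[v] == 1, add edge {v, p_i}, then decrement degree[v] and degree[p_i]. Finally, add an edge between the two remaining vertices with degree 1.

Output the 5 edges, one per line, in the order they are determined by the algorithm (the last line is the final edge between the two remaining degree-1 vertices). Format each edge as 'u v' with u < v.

Initial degrees: {1:3, 2:1, 3:1, 4:3, 5:1, 6:1}
Step 1: smallest deg-1 vertex = 2, p_1 = 1. Add edge {1,2}. Now deg[2]=0, deg[1]=2.
Step 2: smallest deg-1 vertex = 3, p_2 = 1. Add edge {1,3}. Now deg[3]=0, deg[1]=1.
Step 3: smallest deg-1 vertex = 1, p_3 = 4. Add edge {1,4}. Now deg[1]=0, deg[4]=2.
Step 4: smallest deg-1 vertex = 5, p_4 = 4. Add edge {4,5}. Now deg[5]=0, deg[4]=1.
Final: two remaining deg-1 vertices are 4, 6. Add edge {4,6}.

Answer: 1 2
1 3
1 4
4 5
4 6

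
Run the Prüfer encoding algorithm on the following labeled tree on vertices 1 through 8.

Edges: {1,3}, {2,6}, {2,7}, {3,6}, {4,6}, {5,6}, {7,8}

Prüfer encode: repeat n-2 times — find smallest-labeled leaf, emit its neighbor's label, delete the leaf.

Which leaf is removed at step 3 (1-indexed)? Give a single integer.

Step 1: current leaves = {1,4,5,8}. Remove leaf 1 (neighbor: 3).
Step 2: current leaves = {3,4,5,8}. Remove leaf 3 (neighbor: 6).
Step 3: current leaves = {4,5,8}. Remove leaf 4 (neighbor: 6).

Answer: 4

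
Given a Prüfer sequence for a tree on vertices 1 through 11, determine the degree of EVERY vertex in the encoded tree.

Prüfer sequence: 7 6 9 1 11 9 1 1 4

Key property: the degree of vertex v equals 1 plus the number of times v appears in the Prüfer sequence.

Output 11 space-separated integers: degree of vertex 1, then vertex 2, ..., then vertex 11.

Answer: 4 1 1 2 1 2 2 1 3 1 2

Derivation:
p_1 = 7: count[7] becomes 1
p_2 = 6: count[6] becomes 1
p_3 = 9: count[9] becomes 1
p_4 = 1: count[1] becomes 1
p_5 = 11: count[11] becomes 1
p_6 = 9: count[9] becomes 2
p_7 = 1: count[1] becomes 2
p_8 = 1: count[1] becomes 3
p_9 = 4: count[4] becomes 1
Degrees (1 + count): deg[1]=1+3=4, deg[2]=1+0=1, deg[3]=1+0=1, deg[4]=1+1=2, deg[5]=1+0=1, deg[6]=1+1=2, deg[7]=1+1=2, deg[8]=1+0=1, deg[9]=1+2=3, deg[10]=1+0=1, deg[11]=1+1=2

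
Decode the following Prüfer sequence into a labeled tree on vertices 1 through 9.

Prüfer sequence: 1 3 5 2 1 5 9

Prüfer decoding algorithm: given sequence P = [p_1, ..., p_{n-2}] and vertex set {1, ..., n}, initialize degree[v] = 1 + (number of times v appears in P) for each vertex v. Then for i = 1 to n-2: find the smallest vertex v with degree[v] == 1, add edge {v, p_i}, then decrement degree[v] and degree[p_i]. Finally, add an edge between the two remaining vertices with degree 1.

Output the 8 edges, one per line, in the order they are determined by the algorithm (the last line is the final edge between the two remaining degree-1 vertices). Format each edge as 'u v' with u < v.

Answer: 1 4
3 6
3 5
2 7
1 2
1 5
5 9
8 9

Derivation:
Initial degrees: {1:3, 2:2, 3:2, 4:1, 5:3, 6:1, 7:1, 8:1, 9:2}
Step 1: smallest deg-1 vertex = 4, p_1 = 1. Add edge {1,4}. Now deg[4]=0, deg[1]=2.
Step 2: smallest deg-1 vertex = 6, p_2 = 3. Add edge {3,6}. Now deg[6]=0, deg[3]=1.
Step 3: smallest deg-1 vertex = 3, p_3 = 5. Add edge {3,5}. Now deg[3]=0, deg[5]=2.
Step 4: smallest deg-1 vertex = 7, p_4 = 2. Add edge {2,7}. Now deg[7]=0, deg[2]=1.
Step 5: smallest deg-1 vertex = 2, p_5 = 1. Add edge {1,2}. Now deg[2]=0, deg[1]=1.
Step 6: smallest deg-1 vertex = 1, p_6 = 5. Add edge {1,5}. Now deg[1]=0, deg[5]=1.
Step 7: smallest deg-1 vertex = 5, p_7 = 9. Add edge {5,9}. Now deg[5]=0, deg[9]=1.
Final: two remaining deg-1 vertices are 8, 9. Add edge {8,9}.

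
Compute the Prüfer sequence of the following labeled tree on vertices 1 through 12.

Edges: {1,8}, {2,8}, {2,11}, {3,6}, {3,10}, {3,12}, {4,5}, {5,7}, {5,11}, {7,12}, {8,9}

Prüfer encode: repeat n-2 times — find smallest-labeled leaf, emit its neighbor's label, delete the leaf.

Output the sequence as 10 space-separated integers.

Step 1: leaves = {1,4,6,9,10}. Remove smallest leaf 1, emit neighbor 8.
Step 2: leaves = {4,6,9,10}. Remove smallest leaf 4, emit neighbor 5.
Step 3: leaves = {6,9,10}. Remove smallest leaf 6, emit neighbor 3.
Step 4: leaves = {9,10}. Remove smallest leaf 9, emit neighbor 8.
Step 5: leaves = {8,10}. Remove smallest leaf 8, emit neighbor 2.
Step 6: leaves = {2,10}. Remove smallest leaf 2, emit neighbor 11.
Step 7: leaves = {10,11}. Remove smallest leaf 10, emit neighbor 3.
Step 8: leaves = {3,11}. Remove smallest leaf 3, emit neighbor 12.
Step 9: leaves = {11,12}. Remove smallest leaf 11, emit neighbor 5.
Step 10: leaves = {5,12}. Remove smallest leaf 5, emit neighbor 7.
Done: 2 vertices remain (7, 12). Sequence = [8 5 3 8 2 11 3 12 5 7]

Answer: 8 5 3 8 2 11 3 12 5 7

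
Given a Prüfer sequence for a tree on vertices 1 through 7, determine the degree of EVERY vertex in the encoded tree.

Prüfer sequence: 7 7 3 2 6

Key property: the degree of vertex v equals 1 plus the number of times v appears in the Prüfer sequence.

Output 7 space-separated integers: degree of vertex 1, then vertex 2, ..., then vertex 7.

p_1 = 7: count[7] becomes 1
p_2 = 7: count[7] becomes 2
p_3 = 3: count[3] becomes 1
p_4 = 2: count[2] becomes 1
p_5 = 6: count[6] becomes 1
Degrees (1 + count): deg[1]=1+0=1, deg[2]=1+1=2, deg[3]=1+1=2, deg[4]=1+0=1, deg[5]=1+0=1, deg[6]=1+1=2, deg[7]=1+2=3

Answer: 1 2 2 1 1 2 3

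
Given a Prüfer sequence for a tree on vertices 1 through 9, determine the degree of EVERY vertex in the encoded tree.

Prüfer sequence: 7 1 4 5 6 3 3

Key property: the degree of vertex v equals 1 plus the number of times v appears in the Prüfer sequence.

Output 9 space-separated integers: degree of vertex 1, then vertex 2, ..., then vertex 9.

Answer: 2 1 3 2 2 2 2 1 1

Derivation:
p_1 = 7: count[7] becomes 1
p_2 = 1: count[1] becomes 1
p_3 = 4: count[4] becomes 1
p_4 = 5: count[5] becomes 1
p_5 = 6: count[6] becomes 1
p_6 = 3: count[3] becomes 1
p_7 = 3: count[3] becomes 2
Degrees (1 + count): deg[1]=1+1=2, deg[2]=1+0=1, deg[3]=1+2=3, deg[4]=1+1=2, deg[5]=1+1=2, deg[6]=1+1=2, deg[7]=1+1=2, deg[8]=1+0=1, deg[9]=1+0=1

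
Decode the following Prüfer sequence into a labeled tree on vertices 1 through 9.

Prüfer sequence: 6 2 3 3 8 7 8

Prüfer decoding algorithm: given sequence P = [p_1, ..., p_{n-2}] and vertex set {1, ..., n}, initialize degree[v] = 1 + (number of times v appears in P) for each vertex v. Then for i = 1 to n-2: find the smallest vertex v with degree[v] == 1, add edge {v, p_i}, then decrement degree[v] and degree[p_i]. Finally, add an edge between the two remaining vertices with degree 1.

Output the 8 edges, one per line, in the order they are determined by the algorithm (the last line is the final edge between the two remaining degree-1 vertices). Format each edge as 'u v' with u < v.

Initial degrees: {1:1, 2:2, 3:3, 4:1, 5:1, 6:2, 7:2, 8:3, 9:1}
Step 1: smallest deg-1 vertex = 1, p_1 = 6. Add edge {1,6}. Now deg[1]=0, deg[6]=1.
Step 2: smallest deg-1 vertex = 4, p_2 = 2. Add edge {2,4}. Now deg[4]=0, deg[2]=1.
Step 3: smallest deg-1 vertex = 2, p_3 = 3. Add edge {2,3}. Now deg[2]=0, deg[3]=2.
Step 4: smallest deg-1 vertex = 5, p_4 = 3. Add edge {3,5}. Now deg[5]=0, deg[3]=1.
Step 5: smallest deg-1 vertex = 3, p_5 = 8. Add edge {3,8}. Now deg[3]=0, deg[8]=2.
Step 6: smallest deg-1 vertex = 6, p_6 = 7. Add edge {6,7}. Now deg[6]=0, deg[7]=1.
Step 7: smallest deg-1 vertex = 7, p_7 = 8. Add edge {7,8}. Now deg[7]=0, deg[8]=1.
Final: two remaining deg-1 vertices are 8, 9. Add edge {8,9}.

Answer: 1 6
2 4
2 3
3 5
3 8
6 7
7 8
8 9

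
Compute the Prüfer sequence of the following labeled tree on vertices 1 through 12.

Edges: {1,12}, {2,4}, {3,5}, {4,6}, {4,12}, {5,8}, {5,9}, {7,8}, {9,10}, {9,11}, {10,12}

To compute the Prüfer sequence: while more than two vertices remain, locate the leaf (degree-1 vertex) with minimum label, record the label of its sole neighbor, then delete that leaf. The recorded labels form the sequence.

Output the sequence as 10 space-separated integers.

Answer: 12 4 5 4 12 8 5 9 9 10

Derivation:
Step 1: leaves = {1,2,3,6,7,11}. Remove smallest leaf 1, emit neighbor 12.
Step 2: leaves = {2,3,6,7,11}. Remove smallest leaf 2, emit neighbor 4.
Step 3: leaves = {3,6,7,11}. Remove smallest leaf 3, emit neighbor 5.
Step 4: leaves = {6,7,11}. Remove smallest leaf 6, emit neighbor 4.
Step 5: leaves = {4,7,11}. Remove smallest leaf 4, emit neighbor 12.
Step 6: leaves = {7,11,12}. Remove smallest leaf 7, emit neighbor 8.
Step 7: leaves = {8,11,12}. Remove smallest leaf 8, emit neighbor 5.
Step 8: leaves = {5,11,12}. Remove smallest leaf 5, emit neighbor 9.
Step 9: leaves = {11,12}. Remove smallest leaf 11, emit neighbor 9.
Step 10: leaves = {9,12}. Remove smallest leaf 9, emit neighbor 10.
Done: 2 vertices remain (10, 12). Sequence = [12 4 5 4 12 8 5 9 9 10]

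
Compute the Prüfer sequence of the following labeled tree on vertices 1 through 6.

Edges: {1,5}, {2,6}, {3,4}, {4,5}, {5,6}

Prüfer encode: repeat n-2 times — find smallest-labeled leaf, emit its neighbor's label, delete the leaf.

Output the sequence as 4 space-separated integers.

Answer: 5 6 4 5

Derivation:
Step 1: leaves = {1,2,3}. Remove smallest leaf 1, emit neighbor 5.
Step 2: leaves = {2,3}. Remove smallest leaf 2, emit neighbor 6.
Step 3: leaves = {3,6}. Remove smallest leaf 3, emit neighbor 4.
Step 4: leaves = {4,6}. Remove smallest leaf 4, emit neighbor 5.
Done: 2 vertices remain (5, 6). Sequence = [5 6 4 5]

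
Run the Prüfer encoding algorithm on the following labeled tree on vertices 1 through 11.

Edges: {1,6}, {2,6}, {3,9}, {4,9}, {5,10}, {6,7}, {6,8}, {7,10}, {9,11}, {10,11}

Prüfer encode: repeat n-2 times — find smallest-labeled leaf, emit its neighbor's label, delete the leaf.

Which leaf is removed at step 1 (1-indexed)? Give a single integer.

Answer: 1

Derivation:
Step 1: current leaves = {1,2,3,4,5,8}. Remove leaf 1 (neighbor: 6).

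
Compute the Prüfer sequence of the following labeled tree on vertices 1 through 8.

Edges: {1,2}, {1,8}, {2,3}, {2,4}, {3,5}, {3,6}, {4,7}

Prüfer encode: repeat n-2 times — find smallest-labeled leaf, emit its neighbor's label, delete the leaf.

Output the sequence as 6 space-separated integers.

Answer: 3 3 2 4 2 1

Derivation:
Step 1: leaves = {5,6,7,8}. Remove smallest leaf 5, emit neighbor 3.
Step 2: leaves = {6,7,8}. Remove smallest leaf 6, emit neighbor 3.
Step 3: leaves = {3,7,8}. Remove smallest leaf 3, emit neighbor 2.
Step 4: leaves = {7,8}. Remove smallest leaf 7, emit neighbor 4.
Step 5: leaves = {4,8}. Remove smallest leaf 4, emit neighbor 2.
Step 6: leaves = {2,8}. Remove smallest leaf 2, emit neighbor 1.
Done: 2 vertices remain (1, 8). Sequence = [3 3 2 4 2 1]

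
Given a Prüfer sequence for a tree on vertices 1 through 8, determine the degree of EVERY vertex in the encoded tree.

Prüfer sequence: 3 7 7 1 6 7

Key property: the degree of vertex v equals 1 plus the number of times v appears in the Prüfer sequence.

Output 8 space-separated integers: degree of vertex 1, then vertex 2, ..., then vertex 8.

p_1 = 3: count[3] becomes 1
p_2 = 7: count[7] becomes 1
p_3 = 7: count[7] becomes 2
p_4 = 1: count[1] becomes 1
p_5 = 6: count[6] becomes 1
p_6 = 7: count[7] becomes 3
Degrees (1 + count): deg[1]=1+1=2, deg[2]=1+0=1, deg[3]=1+1=2, deg[4]=1+0=1, deg[5]=1+0=1, deg[6]=1+1=2, deg[7]=1+3=4, deg[8]=1+0=1

Answer: 2 1 2 1 1 2 4 1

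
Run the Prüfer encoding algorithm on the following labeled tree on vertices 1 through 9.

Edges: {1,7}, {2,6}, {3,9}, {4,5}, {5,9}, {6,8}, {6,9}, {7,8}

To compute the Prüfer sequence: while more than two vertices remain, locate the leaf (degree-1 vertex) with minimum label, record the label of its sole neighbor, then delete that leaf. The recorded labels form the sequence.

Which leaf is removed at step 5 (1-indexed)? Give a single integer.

Answer: 5

Derivation:
Step 1: current leaves = {1,2,3,4}. Remove leaf 1 (neighbor: 7).
Step 2: current leaves = {2,3,4,7}. Remove leaf 2 (neighbor: 6).
Step 3: current leaves = {3,4,7}. Remove leaf 3 (neighbor: 9).
Step 4: current leaves = {4,7}. Remove leaf 4 (neighbor: 5).
Step 5: current leaves = {5,7}. Remove leaf 5 (neighbor: 9).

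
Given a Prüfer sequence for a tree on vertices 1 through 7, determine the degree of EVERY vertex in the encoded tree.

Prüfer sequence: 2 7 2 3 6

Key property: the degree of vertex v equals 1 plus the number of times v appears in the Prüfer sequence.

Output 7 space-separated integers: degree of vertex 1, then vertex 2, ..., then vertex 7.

p_1 = 2: count[2] becomes 1
p_2 = 7: count[7] becomes 1
p_3 = 2: count[2] becomes 2
p_4 = 3: count[3] becomes 1
p_5 = 6: count[6] becomes 1
Degrees (1 + count): deg[1]=1+0=1, deg[2]=1+2=3, deg[3]=1+1=2, deg[4]=1+0=1, deg[5]=1+0=1, deg[6]=1+1=2, deg[7]=1+1=2

Answer: 1 3 2 1 1 2 2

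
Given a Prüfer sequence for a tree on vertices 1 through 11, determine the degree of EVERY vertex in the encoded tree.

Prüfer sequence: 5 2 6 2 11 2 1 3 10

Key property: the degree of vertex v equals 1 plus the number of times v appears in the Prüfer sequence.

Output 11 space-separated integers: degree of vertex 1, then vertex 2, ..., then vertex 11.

Answer: 2 4 2 1 2 2 1 1 1 2 2

Derivation:
p_1 = 5: count[5] becomes 1
p_2 = 2: count[2] becomes 1
p_3 = 6: count[6] becomes 1
p_4 = 2: count[2] becomes 2
p_5 = 11: count[11] becomes 1
p_6 = 2: count[2] becomes 3
p_7 = 1: count[1] becomes 1
p_8 = 3: count[3] becomes 1
p_9 = 10: count[10] becomes 1
Degrees (1 + count): deg[1]=1+1=2, deg[2]=1+3=4, deg[3]=1+1=2, deg[4]=1+0=1, deg[5]=1+1=2, deg[6]=1+1=2, deg[7]=1+0=1, deg[8]=1+0=1, deg[9]=1+0=1, deg[10]=1+1=2, deg[11]=1+1=2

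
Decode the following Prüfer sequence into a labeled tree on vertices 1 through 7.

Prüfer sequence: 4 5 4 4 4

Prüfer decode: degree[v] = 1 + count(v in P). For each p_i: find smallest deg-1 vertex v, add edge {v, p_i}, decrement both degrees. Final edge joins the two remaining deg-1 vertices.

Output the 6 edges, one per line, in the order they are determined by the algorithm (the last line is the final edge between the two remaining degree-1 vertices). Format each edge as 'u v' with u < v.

Answer: 1 4
2 5
3 4
4 5
4 6
4 7

Derivation:
Initial degrees: {1:1, 2:1, 3:1, 4:5, 5:2, 6:1, 7:1}
Step 1: smallest deg-1 vertex = 1, p_1 = 4. Add edge {1,4}. Now deg[1]=0, deg[4]=4.
Step 2: smallest deg-1 vertex = 2, p_2 = 5. Add edge {2,5}. Now deg[2]=0, deg[5]=1.
Step 3: smallest deg-1 vertex = 3, p_3 = 4. Add edge {3,4}. Now deg[3]=0, deg[4]=3.
Step 4: smallest deg-1 vertex = 5, p_4 = 4. Add edge {4,5}. Now deg[5]=0, deg[4]=2.
Step 5: smallest deg-1 vertex = 6, p_5 = 4. Add edge {4,6}. Now deg[6]=0, deg[4]=1.
Final: two remaining deg-1 vertices are 4, 7. Add edge {4,7}.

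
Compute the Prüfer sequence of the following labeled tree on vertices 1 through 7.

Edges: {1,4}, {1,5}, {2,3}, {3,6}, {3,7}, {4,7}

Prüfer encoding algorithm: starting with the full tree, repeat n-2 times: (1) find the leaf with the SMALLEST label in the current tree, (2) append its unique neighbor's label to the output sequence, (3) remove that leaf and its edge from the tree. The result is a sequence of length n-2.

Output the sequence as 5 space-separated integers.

Step 1: leaves = {2,5,6}. Remove smallest leaf 2, emit neighbor 3.
Step 2: leaves = {5,6}. Remove smallest leaf 5, emit neighbor 1.
Step 3: leaves = {1,6}. Remove smallest leaf 1, emit neighbor 4.
Step 4: leaves = {4,6}. Remove smallest leaf 4, emit neighbor 7.
Step 5: leaves = {6,7}. Remove smallest leaf 6, emit neighbor 3.
Done: 2 vertices remain (3, 7). Sequence = [3 1 4 7 3]

Answer: 3 1 4 7 3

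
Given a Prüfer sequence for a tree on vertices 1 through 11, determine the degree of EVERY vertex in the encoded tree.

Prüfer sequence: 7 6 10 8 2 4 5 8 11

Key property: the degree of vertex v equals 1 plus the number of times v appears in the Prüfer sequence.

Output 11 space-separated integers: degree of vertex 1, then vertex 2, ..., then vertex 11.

Answer: 1 2 1 2 2 2 2 3 1 2 2

Derivation:
p_1 = 7: count[7] becomes 1
p_2 = 6: count[6] becomes 1
p_3 = 10: count[10] becomes 1
p_4 = 8: count[8] becomes 1
p_5 = 2: count[2] becomes 1
p_6 = 4: count[4] becomes 1
p_7 = 5: count[5] becomes 1
p_8 = 8: count[8] becomes 2
p_9 = 11: count[11] becomes 1
Degrees (1 + count): deg[1]=1+0=1, deg[2]=1+1=2, deg[3]=1+0=1, deg[4]=1+1=2, deg[5]=1+1=2, deg[6]=1+1=2, deg[7]=1+1=2, deg[8]=1+2=3, deg[9]=1+0=1, deg[10]=1+1=2, deg[11]=1+1=2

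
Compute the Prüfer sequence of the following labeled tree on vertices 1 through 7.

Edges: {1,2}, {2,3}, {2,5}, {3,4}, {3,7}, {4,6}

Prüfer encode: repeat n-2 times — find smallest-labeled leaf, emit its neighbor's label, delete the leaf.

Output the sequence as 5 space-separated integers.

Answer: 2 2 3 4 3

Derivation:
Step 1: leaves = {1,5,6,7}. Remove smallest leaf 1, emit neighbor 2.
Step 2: leaves = {5,6,7}. Remove smallest leaf 5, emit neighbor 2.
Step 3: leaves = {2,6,7}. Remove smallest leaf 2, emit neighbor 3.
Step 4: leaves = {6,7}. Remove smallest leaf 6, emit neighbor 4.
Step 5: leaves = {4,7}. Remove smallest leaf 4, emit neighbor 3.
Done: 2 vertices remain (3, 7). Sequence = [2 2 3 4 3]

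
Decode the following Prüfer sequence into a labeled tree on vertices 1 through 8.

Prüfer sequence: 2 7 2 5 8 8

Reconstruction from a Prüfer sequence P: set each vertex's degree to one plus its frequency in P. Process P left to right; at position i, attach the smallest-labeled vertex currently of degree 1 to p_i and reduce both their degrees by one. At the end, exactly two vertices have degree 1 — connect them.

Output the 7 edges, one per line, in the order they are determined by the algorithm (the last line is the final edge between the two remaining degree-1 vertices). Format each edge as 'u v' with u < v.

Initial degrees: {1:1, 2:3, 3:1, 4:1, 5:2, 6:1, 7:2, 8:3}
Step 1: smallest deg-1 vertex = 1, p_1 = 2. Add edge {1,2}. Now deg[1]=0, deg[2]=2.
Step 2: smallest deg-1 vertex = 3, p_2 = 7. Add edge {3,7}. Now deg[3]=0, deg[7]=1.
Step 3: smallest deg-1 vertex = 4, p_3 = 2. Add edge {2,4}. Now deg[4]=0, deg[2]=1.
Step 4: smallest deg-1 vertex = 2, p_4 = 5. Add edge {2,5}. Now deg[2]=0, deg[5]=1.
Step 5: smallest deg-1 vertex = 5, p_5 = 8. Add edge {5,8}. Now deg[5]=0, deg[8]=2.
Step 6: smallest deg-1 vertex = 6, p_6 = 8. Add edge {6,8}. Now deg[6]=0, deg[8]=1.
Final: two remaining deg-1 vertices are 7, 8. Add edge {7,8}.

Answer: 1 2
3 7
2 4
2 5
5 8
6 8
7 8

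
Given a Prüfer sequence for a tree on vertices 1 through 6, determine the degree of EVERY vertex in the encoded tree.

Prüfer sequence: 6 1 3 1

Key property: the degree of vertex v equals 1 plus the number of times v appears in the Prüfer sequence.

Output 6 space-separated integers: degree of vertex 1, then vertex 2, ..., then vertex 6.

Answer: 3 1 2 1 1 2

Derivation:
p_1 = 6: count[6] becomes 1
p_2 = 1: count[1] becomes 1
p_3 = 3: count[3] becomes 1
p_4 = 1: count[1] becomes 2
Degrees (1 + count): deg[1]=1+2=3, deg[2]=1+0=1, deg[3]=1+1=2, deg[4]=1+0=1, deg[5]=1+0=1, deg[6]=1+1=2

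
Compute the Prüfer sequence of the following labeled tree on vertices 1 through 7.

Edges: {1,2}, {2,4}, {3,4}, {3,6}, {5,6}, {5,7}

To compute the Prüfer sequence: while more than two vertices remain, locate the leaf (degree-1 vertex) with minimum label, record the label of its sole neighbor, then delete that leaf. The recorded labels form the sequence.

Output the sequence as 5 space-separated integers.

Answer: 2 4 3 6 5

Derivation:
Step 1: leaves = {1,7}. Remove smallest leaf 1, emit neighbor 2.
Step 2: leaves = {2,7}. Remove smallest leaf 2, emit neighbor 4.
Step 3: leaves = {4,7}. Remove smallest leaf 4, emit neighbor 3.
Step 4: leaves = {3,7}. Remove smallest leaf 3, emit neighbor 6.
Step 5: leaves = {6,7}. Remove smallest leaf 6, emit neighbor 5.
Done: 2 vertices remain (5, 7). Sequence = [2 4 3 6 5]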